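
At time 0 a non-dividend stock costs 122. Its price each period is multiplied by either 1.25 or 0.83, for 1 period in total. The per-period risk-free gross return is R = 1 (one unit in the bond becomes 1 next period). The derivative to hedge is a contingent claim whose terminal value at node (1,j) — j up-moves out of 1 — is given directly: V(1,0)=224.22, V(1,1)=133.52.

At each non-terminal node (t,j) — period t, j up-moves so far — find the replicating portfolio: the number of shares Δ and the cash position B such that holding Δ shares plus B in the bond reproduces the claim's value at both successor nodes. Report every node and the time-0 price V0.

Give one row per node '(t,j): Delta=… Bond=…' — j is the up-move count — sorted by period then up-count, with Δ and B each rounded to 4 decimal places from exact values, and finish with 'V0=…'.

Risk-neutral probability p* = (R−d)/(u−d) = (1−0.83)/(1.25−0.83) = 0.4048.
Terminal payoffs: V(1,0)=224.2200, V(1,1)=133.5200
Node (0,0) S=122.0000: V=(p*·133.5200+(1−p*)·224.2200)/1=187.5081; Δ=(133.5200−224.2200)/(152.5000−101.2600)=-1.7701; B=V−Δ·S=403.4605
Self-financing check: at every node Δ·S+B equals the discounted successor values.

(0,0): Delta=-1.7701 Bond=403.4605
V0=187.5081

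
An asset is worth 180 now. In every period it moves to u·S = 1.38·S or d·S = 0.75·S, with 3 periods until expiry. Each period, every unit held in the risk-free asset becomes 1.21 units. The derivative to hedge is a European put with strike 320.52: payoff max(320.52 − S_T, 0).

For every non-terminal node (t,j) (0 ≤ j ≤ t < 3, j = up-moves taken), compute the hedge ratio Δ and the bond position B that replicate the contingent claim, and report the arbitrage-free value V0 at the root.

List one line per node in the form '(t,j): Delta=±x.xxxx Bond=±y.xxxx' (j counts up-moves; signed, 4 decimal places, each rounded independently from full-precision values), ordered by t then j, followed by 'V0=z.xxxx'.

The replicating-portfolio and risk-neutral prices coincide; use p* = (1.21−0.75)/(1.38−0.75) = 0.7302 for the latter.
Terminal values V(3,·): V(3,0)=244.5825, V(3,1)=180.7950, V(3,2)=63.4260, V(3,3)=0.0000
(2,0): S=101.2500. Δ = (V_up−V_dn)/(S_up−S_dn) = (180.7950−244.5825)/(139.7250−75.9375) = -1.0000. V = [p*·180.7950 + (1−p*)·244.5825]/1.21 = 163.6426. B = V − Δ·S = 264.8926.
(2,1): S=186.3000. Δ = (V_up−V_dn)/(S_up−S_dn) = (63.4260−180.7950)/(257.0940−139.7250) = -1.0000. V = [p*·63.4260 + (1−p*)·180.7950]/1.21 = 78.5926. B = V − Δ·S = 264.8926.
(2,2): S=342.7920. Δ = (V_up−V_dn)/(S_up−S_dn) = (0.0000−63.4260)/(473.0530−257.0940) = -0.2937. V = [p*·0.0000 + (1−p*)·63.4260]/1.21 = 14.1446. B = V − Δ·S = 114.8208.
(1,0): S=135.0000. Δ = (V_up−V_dn)/(S_up−S_dn) = (78.5926−163.6426)/(186.3000−101.2500) = -1.0000. V = [p*·78.5926 + (1−p*)·163.6426]/1.21 = 83.9195. B = V − Δ·S = 218.9195.
(1,1): S=248.4000. Δ = (V_up−V_dn)/(S_up−S_dn) = (14.1446−78.5926)/(342.7920−186.3000) = -0.4118. V = [p*·14.1446 + (1−p*)·78.5926]/1.21 = 26.0622. B = V − Δ·S = 128.3606.
(0,0): S=180.0000. Δ = (V_up−V_dn)/(S_up−S_dn) = (26.0622−83.9195)/(248.4000−135.0000) = -0.5102. V = [p*·26.0622 + (1−p*)·83.9195]/1.21 = 34.4417. B = V − Δ·S = 126.2786.
The time-0 hedge costs 34.4417, which is the no-arbitrage price.

(0,0): Delta=-0.5102 Bond=126.2786
(1,0): Delta=-1.0000 Bond=218.9195
(1,1): Delta=-0.4118 Bond=128.3606
(2,0): Delta=-1.0000 Bond=264.8926
(2,1): Delta=-1.0000 Bond=264.8926
(2,2): Delta=-0.2937 Bond=114.8208
V0=34.4417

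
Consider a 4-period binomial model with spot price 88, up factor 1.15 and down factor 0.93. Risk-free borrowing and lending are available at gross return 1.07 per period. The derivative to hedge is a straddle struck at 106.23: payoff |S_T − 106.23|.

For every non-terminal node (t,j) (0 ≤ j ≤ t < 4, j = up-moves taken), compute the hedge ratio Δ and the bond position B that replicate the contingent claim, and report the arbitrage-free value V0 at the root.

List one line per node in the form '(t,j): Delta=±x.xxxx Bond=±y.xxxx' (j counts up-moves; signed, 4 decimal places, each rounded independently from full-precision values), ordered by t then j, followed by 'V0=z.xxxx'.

(0,0): Delta=0.3193 Bond=-12.6957
(1,0): Delta=-0.2834 Bond=35.7427
(1,1): Delta=0.5978 Bond=-41.7713
(2,0): Delta=-1.0000 Bond=92.7854
(2,1): Delta=0.0477 Bond=7.0786
(2,2): Delta=0.8521 Bond=-74.2804
(3,0): Delta=-1.0000 Bond=99.2804
(3,1): Delta=-1.0000 Bond=99.2804
(3,2): Delta=0.5319 Bond=-44.8294
(3,3): Delta=1.0000 Bond=-99.2804
V0=15.4043

Since d<R<u, set p* = (R−d)/(u−d) = 0.6364; price each node as the discounted p*-expectation of its children.
Terminal values V(4,·): V(4,0)=40.4014, V(4,1)=24.8291, V(4,2)=5.5729, V(4,3)=18.2384, V(4,4)=47.6825
(3,0): S=70.7834. Δ = (V_up−V_dn)/(S_up−S_dn) = (24.8291−40.4014)/(81.4009−65.8286) = -1.0000. V = [p*·24.8291 + (1−p*)·40.4014]/1.07 = 28.4970. B = V − Δ·S = 99.2804.
(3,1): S=87.5279. Δ = (V_up−V_dn)/(S_up−S_dn) = (5.5729−24.8291)/(100.6571−81.4009) = -1.0000. V = [p*·5.5729 + (1−p*)·24.8291]/1.07 = 11.7525. B = V − Δ·S = 99.2804.
(3,2): S=108.2334. Δ = (V_up−V_dn)/(S_up−S_dn) = (18.2384−5.5729)/(124.4684−100.6571) = 0.5319. V = [p*·18.2384 + (1−p*)·5.5729]/1.07 = 12.7409. B = V − Δ·S = -44.8294.
(3,3): S=133.8370. Δ = (V_up−V_dn)/(S_up−S_dn) = (47.6825−18.2384)/(153.9125−124.4684) = 1.0000. V = [p*·47.6825 + (1−p*)·18.2384]/1.07 = 34.5566. B = V − Δ·S = -99.2804.
(2,0): S=76.1112. Δ = (V_up−V_dn)/(S_up−S_dn) = (11.7525−28.4970)/(87.5279−70.7834) = -1.0000. V = [p*·11.7525 + (1−p*)·28.4970]/1.07 = 16.6742. B = V − Δ·S = 92.7854.
(2,1): S=94.1160. Δ = (V_up−V_dn)/(S_up−S_dn) = (12.7409−11.7525)/(108.2334−87.5279) = 0.0477. V = [p*·12.7409 + (1−p*)·11.7525]/1.07 = 11.5715. B = V − Δ·S = 7.0786.
(2,2): S=116.3800. Δ = (V_up−V_dn)/(S_up−S_dn) = (34.5566−12.7409)/(133.8370−108.2334) = 0.8521. V = [p*·34.5566 + (1−p*)·12.7409]/1.07 = 24.8819. B = V − Δ·S = -74.2804.
(1,0): S=81.8400. Δ = (V_up−V_dn)/(S_up−S_dn) = (11.5715−16.6742)/(94.1160−76.1112) = -0.2834. V = [p*·11.5715 + (1−p*)·16.6742]/1.07 = 12.5486. B = V − Δ·S = 35.7427.
(1,1): S=101.2000. Δ = (V_up−V_dn)/(S_up−S_dn) = (24.8819−11.5715)/(116.3800−94.1160) = 0.5978. V = [p*·24.8819 + (1−p*)·11.5715]/1.07 = 18.7306. B = V − Δ·S = -41.7713.
(0,0): S=88.0000. Δ = (V_up−V_dn)/(S_up−S_dn) = (18.7306−12.5486)/(101.2000−81.8400) = 0.3193. V = [p*·18.7306 + (1−p*)·12.5486]/1.07 = 15.4043. B = V − Δ·S = -12.6957.
Self-financing check: at every node Δ·S+B equals the discounted successor values.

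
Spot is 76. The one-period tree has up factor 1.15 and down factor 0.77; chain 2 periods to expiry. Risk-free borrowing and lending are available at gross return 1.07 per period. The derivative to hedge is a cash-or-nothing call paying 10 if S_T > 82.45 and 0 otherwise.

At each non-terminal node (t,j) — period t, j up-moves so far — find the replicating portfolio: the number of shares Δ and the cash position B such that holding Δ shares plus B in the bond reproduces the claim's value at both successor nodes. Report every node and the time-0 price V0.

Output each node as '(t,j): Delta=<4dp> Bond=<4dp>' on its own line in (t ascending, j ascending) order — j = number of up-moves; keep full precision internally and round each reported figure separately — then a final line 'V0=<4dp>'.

Risk-neutral probability p* = (R−d)/(u−d) = (1.07−0.77)/(1.15−0.77) = 0.7895.
Terminal payoffs: V(2,0)=0.0000, V(2,1)=0.0000, V(2,2)=10.0000
  t=1,j=0: stock 58.5200 → up 67.2980 (V=0.0000), down 45.0604 (V=0.0000). Price 0.0000; hedge Δ=0.0000, bond B=0.0000.
  t=1,j=1: stock 87.4000 → up 100.5100 (V=10.0000), down 67.2980 (V=0.0000). Price 7.3783; hedge Δ=0.3011, bond B=-18.9375.
  t=0,j=0: stock 76.0000 → up 87.4000 (V=7.3783), down 58.5200 (V=0.0000). Price 5.4439; hedge Δ=0.2555, bond B=-13.9726.
Self-financing check: at every node Δ·S+B equals the discounted successor values.

(0,0): Delta=0.2555 Bond=-13.9726
(1,0): Delta=0.0000 Bond=0.0000
(1,1): Delta=0.3011 Bond=-18.9375
V0=5.4439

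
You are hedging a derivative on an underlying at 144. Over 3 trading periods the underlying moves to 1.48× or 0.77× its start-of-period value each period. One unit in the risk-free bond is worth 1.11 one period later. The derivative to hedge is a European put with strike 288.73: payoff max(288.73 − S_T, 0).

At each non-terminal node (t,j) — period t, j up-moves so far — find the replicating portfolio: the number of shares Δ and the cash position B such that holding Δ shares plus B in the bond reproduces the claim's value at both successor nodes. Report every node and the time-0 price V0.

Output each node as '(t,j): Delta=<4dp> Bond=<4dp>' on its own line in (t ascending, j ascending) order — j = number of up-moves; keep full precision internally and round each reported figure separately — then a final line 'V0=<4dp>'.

(0,0): Delta=-0.6758 Bond=178.7322
(1,0): Delta=-1.0000 Bond=234.3397
(1,1): Delta=-0.4923 Bond=159.2740
(2,0): Delta=-1.0000 Bond=260.1171
(2,1): Delta=-1.0000 Bond=260.1171
(2,2): Delta=-0.2048 Bond=86.1192
V0=81.4166

Since d<R<u, set p* = (R−d)/(u−d) = 0.4789; price each node as the discounted p*-expectation of its children.
At expiry t=3: V(3,0)=222.9892, V(3,1)=162.3712, V(3,2)=45.8584, V(3,3)=0.0000
(2,0): S=85.3776. Δ = (V_up−V_dn)/(S_up−S_dn) = (162.3712−222.9892)/(126.3588−65.7408) = -1.0000. V = [p*·162.3712 + (1−p*)·222.9892]/1.11 = 174.7395. B = V − Δ·S = 260.1171.
(2,1): S=164.1024. Δ = (V_up−V_dn)/(S_up−S_dn) = (45.8584−162.3712)/(242.8716−126.3588) = -1.0000. V = [p*·45.8584 + (1−p*)·162.3712]/1.11 = 96.0147. B = V − Δ·S = 260.1171.
(2,2): S=315.4176. Δ = (V_up−V_dn)/(S_up−S_dn) = (0.0000−45.8584)/(466.8180−242.8716) = -0.2048. V = [p*·0.0000 + (1−p*)·45.8584]/1.11 = 21.5298. B = V − Δ·S = 86.1192.
(1,0): S=110.8800. Δ = (V_up−V_dn)/(S_up−S_dn) = (96.0147−174.7395)/(164.1024−85.3776) = -1.0000. V = [p*·96.0147 + (1−p*)·174.7395]/1.11 = 123.4597. B = V − Δ·S = 234.3397.
(1,1): S=213.1200. Δ = (V_up−V_dn)/(S_up−S_dn) = (21.5298−96.0147)/(315.4176−164.1024) = -0.4923. V = [p*·21.5298 + (1−p*)·96.0147]/1.11 = 54.3657. B = V − Δ·S = 159.2740.
(0,0): S=144.0000. Δ = (V_up−V_dn)/(S_up−S_dn) = (54.3657−123.4597)/(213.1200−110.8800) = -0.6758. V = [p*·54.3657 + (1−p*)·123.4597]/1.11 = 81.4166. B = V − Δ·S = 178.7322.
Self-financing check: at every node Δ·S+B equals the discounted successor values.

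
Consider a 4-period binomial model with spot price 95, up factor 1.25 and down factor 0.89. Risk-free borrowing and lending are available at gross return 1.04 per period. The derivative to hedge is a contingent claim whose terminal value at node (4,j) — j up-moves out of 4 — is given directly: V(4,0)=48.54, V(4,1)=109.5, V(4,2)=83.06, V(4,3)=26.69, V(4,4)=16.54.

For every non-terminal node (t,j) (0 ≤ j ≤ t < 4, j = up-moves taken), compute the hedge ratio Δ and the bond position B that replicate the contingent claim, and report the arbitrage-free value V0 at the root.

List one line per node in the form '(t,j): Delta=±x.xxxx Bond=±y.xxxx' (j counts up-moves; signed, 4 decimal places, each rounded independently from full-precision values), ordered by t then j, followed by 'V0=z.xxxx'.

No-arbitrage ⇒ martingale measure with p* = (R−d)/(u−d) = 0.4167.
At expiry t=4: V(4,0)=48.5400, V(4,1)=109.5000, V(4,2)=83.0600, V(4,3)=26.6900, V(4,4)=16.5400
  t=3,j=0: stock 66.9721 → up 83.7151 (V=109.5000), down 59.6051 (V=48.5400). Price 71.0962; hedge Δ=2.5284, bond B=-98.2372.
  t=3,j=1: stock 94.0619 → up 117.5773 (V=83.0600), down 83.7151 (V=109.5000). Price 94.6955; hedge Δ=-0.7808, bond B=168.1400.
  t=3,j=2: stock 132.1094 → up 165.1367 (V=26.6900), down 117.5773 (V=83.0600). Price 57.2812; hedge Δ=-1.1853, bond B=213.8646.
  t=3,j=3: stock 185.5469 → up 231.9336 (V=16.5400), down 165.1367 (V=26.6900). Price 21.5970; hedge Δ=-0.1520, bond B=49.7914.
  t=2,j=0: stock 75.2495 → up 94.0619 (V=94.6955), down 66.9721 (V=71.0962). Price 77.8166; hedge Δ=0.8712, bond B=12.2628.
  t=2,j=1: stock 105.6875 → up 132.1094 (V=57.2812), down 94.0619 (V=94.6955). Price 76.0637; hedge Δ=-0.9834, bond B=179.9922.
  t=2,j=2: stock 148.4375 → up 185.5469 (V=21.5970), down 132.1094 (V=57.2812). Price 40.7815; hedge Δ=-0.6678, bond B=139.9046.
  t=1,j=0: stock 84.5500 → up 105.6875 (V=76.0637), down 75.2495 (V=77.8166). Price 74.1213; hedge Δ=-0.0576, bond B=78.9904.
  t=1,j=1: stock 118.7500 → up 148.4375 (V=40.7815), down 105.6875 (V=76.0637). Price 59.0027; hedge Δ=-0.8253, bond B=157.0087.
  t=0,j=0: stock 95.0000 → up 118.7500 (V=59.0027), down 84.5500 (V=74.1213). Price 65.2134; hedge Δ=-0.4421, bond B=107.2096.
Each (Δ,B) replicates both successor values, so the strategy is self-financing and V0 is arbitrage-free.

(0,0): Delta=-0.4421 Bond=107.2096
(1,0): Delta=-0.0576 Bond=78.9904
(1,1): Delta=-0.8253 Bond=157.0087
(2,0): Delta=0.8712 Bond=12.2628
(2,1): Delta=-0.9834 Bond=179.9922
(2,2): Delta=-0.6678 Bond=139.9046
(3,0): Delta=2.5284 Bond=-98.2372
(3,1): Delta=-0.7808 Bond=168.1400
(3,2): Delta=-1.1853 Bond=213.8646
(3,3): Delta=-0.1520 Bond=49.7914
V0=65.2134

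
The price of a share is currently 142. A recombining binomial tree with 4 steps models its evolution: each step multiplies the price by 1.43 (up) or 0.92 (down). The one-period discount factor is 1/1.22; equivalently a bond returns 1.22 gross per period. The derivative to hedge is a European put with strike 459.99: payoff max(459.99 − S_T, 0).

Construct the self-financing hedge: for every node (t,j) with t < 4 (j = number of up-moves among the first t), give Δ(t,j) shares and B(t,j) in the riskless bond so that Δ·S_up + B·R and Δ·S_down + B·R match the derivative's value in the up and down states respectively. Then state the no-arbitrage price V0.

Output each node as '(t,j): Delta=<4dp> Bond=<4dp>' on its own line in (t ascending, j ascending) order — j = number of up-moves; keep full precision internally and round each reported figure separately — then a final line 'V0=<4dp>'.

Since d<R<u, set p* = (R−d)/(u−d) = 0.5882; price each node as the discounted p*-expectation of its children.
Terminal payoffs: V(4,0)=358.2622, V(4,1)=301.8696, V(4,2)=214.2159, V(4,3)=77.9716, V(4,4)=0.0000
  t=3,j=0: stock 110.5737 → up 158.1204 (V=301.8696), down 101.7278 (V=358.2622). Price 266.4673; hedge Δ=-1.0000, bond B=377.0410.
  t=3,j=1: stock 171.8700 → up 245.7741 (V=214.2159), down 158.1204 (V=301.8696). Price 205.1710; hedge Δ=-1.0000, bond B=377.0410.
  t=3,j=2: stock 267.1457 → up 382.0184 (V=77.9716), down 245.7741 (V=214.2159). Price 109.8952; hedge Δ=-1.0000, bond B=377.0410.
  t=3,j=3: stock 415.2374 → up 593.7895 (V=0.0000), down 382.0184 (V=77.9716). Price 26.3164; hedge Δ=-0.3682, bond B=179.2018.
  t=2,j=0: stock 120.1888 → up 171.8700 (V=205.1710), down 110.5737 (V=266.4673). Price 188.8612; hedge Δ=-1.0000, bond B=309.0500.
  t=2,j=1: stock 186.8152 → up 267.1457 (V=109.8952), down 171.8700 (V=205.1710). Price 122.2348; hedge Δ=-1.0000, bond B=309.0500.
  t=2,j=2: stock 290.3758 → up 415.2374 (V=26.3164), down 267.1457 (V=109.8952). Price 49.7797; hedge Δ=-0.5644, bond B=213.6598.
  t=1,j=0: stock 130.6400 → up 186.8152 (V=122.2348), down 120.1888 (V=188.8612). Price 122.6797; hedge Δ=-1.0000, bond B=253.3197.
  t=1,j=1: stock 203.0600 → up 290.3758 (V=49.7797), down 186.8152 (V=122.2348). Price 65.2575; hedge Δ=-0.6996, bond B=207.3263.
  t=0,j=0: stock 142.0000 → up 203.0600 (V=65.2575), down 130.6400 (V=122.6797). Price 72.8704; hedge Δ=-0.7929, bond B=185.4629.
Self-financing check: at every node Δ·S+B equals the discounted successor values.

(0,0): Delta=-0.7929 Bond=185.4629
(1,0): Delta=-1.0000 Bond=253.3197
(1,1): Delta=-0.6996 Bond=207.3263
(2,0): Delta=-1.0000 Bond=309.0500
(2,1): Delta=-1.0000 Bond=309.0500
(2,2): Delta=-0.5644 Bond=213.6598
(3,0): Delta=-1.0000 Bond=377.0410
(3,1): Delta=-1.0000 Bond=377.0410
(3,2): Delta=-1.0000 Bond=377.0410
(3,3): Delta=-0.3682 Bond=179.2018
V0=72.8704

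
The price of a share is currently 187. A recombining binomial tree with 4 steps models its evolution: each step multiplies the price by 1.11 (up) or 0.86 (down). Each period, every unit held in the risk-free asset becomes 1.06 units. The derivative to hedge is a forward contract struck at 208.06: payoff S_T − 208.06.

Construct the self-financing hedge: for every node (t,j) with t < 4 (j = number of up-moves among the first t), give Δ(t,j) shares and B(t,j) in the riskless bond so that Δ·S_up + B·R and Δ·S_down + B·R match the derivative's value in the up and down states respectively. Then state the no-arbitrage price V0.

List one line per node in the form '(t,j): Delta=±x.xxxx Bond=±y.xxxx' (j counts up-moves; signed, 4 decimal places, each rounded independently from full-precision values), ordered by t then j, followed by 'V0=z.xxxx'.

No-arbitrage ⇒ martingale measure with p* = (R−d)/(u−d) = 0.8000.
Payoff layer (t=4): V(4,0)=-105.7695, V(4,1)=-76.0339, V(4,2)=-37.6542, V(4,3)=11.8824, V(4,4)=75.8192
  t=3,j=0: stock 118.9425 → up 132.0261 (V=-76.0339), down 102.2905 (V=-105.7695). Price -77.3405; hedge Δ=1.0000, bond B=-196.2830.
  t=3,j=1: stock 153.5188 → up 170.4058 (V=-37.6542), down 132.0261 (V=-76.0339). Price -42.7642; hedge Δ=1.0000, bond B=-196.2830.
  t=3,j=2: stock 198.1463 → up 219.9424 (V=11.8824), down 170.4058 (V=-37.6542). Price 1.8633; hedge Δ=1.0000, bond B=-196.2830.
  t=3,j=3: stock 255.7470 → up 283.8792 (V=75.8192), down 219.9424 (V=11.8824). Price 59.4640; hedge Δ=1.0000, bond B=-196.2830.
  t=2,j=0: stock 138.3052 → up 153.5188 (V=-42.7642), down 118.9425 (V=-77.3405). Price -46.8675; hedge Δ=1.0000, bond B=-185.1727.
  t=2,j=1: stock 178.5102 → up 198.1463 (V=1.8633), down 153.5188 (V=-42.7642). Price -6.6625; hedge Δ=1.0000, bond B=-185.1727.
  t=2,j=2: stock 230.4027 → up 255.7470 (V=59.4640), down 198.1463 (V=1.8633). Price 45.2300; hedge Δ=1.0000, bond B=-185.1727.
  t=1,j=0: stock 160.8200 → up 178.5102 (V=-6.6625), down 138.3052 (V=-46.8675). Price -13.8712; hedge Δ=1.0000, bond B=-174.6912.
  t=1,j=1: stock 207.5700 → up 230.4027 (V=45.2300), down 178.5102 (V=-6.6625). Price 32.8788; hedge Δ=1.0000, bond B=-174.6912.
  t=0,j=0: stock 187.0000 → up 207.5700 (V=32.8788), down 160.8200 (V=-13.8712). Price 22.1970; hedge Δ=1.0000, bond B=-164.8030.
Each (Δ,B) replicates both successor values, so the strategy is self-financing and V0 is arbitrage-free.

(0,0): Delta=1.0000 Bond=-164.8030
(1,0): Delta=1.0000 Bond=-174.6912
(1,1): Delta=1.0000 Bond=-174.6912
(2,0): Delta=1.0000 Bond=-185.1727
(2,1): Delta=1.0000 Bond=-185.1727
(2,2): Delta=1.0000 Bond=-185.1727
(3,0): Delta=1.0000 Bond=-196.2830
(3,1): Delta=1.0000 Bond=-196.2830
(3,2): Delta=1.0000 Bond=-196.2830
(3,3): Delta=1.0000 Bond=-196.2830
V0=22.1970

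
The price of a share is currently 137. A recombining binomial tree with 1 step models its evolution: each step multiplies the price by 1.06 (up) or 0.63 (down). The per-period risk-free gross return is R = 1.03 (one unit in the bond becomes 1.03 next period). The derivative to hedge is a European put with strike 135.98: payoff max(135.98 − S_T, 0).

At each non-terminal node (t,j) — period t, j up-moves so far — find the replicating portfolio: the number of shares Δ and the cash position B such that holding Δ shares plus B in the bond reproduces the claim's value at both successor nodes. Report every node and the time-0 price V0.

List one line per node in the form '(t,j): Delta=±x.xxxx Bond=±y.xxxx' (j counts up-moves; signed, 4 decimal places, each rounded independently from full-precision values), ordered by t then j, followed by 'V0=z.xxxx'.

The replicating-portfolio and risk-neutral prices coincide; use p* = (1.03−0.63)/(1.06−0.63) = 0.9302 for the latter.
Terminal values V(1,·): V(1,0)=49.6700, V(1,1)=0.0000
  t=0,j=0: stock 137.0000 → up 145.2200 (V=0.0000), down 86.3100 (V=49.6700). Price 3.3644; hedge Δ=-0.8432, bond B=118.8760.
The time-0 hedge costs 3.3644, which is the no-arbitrage price.

(0,0): Delta=-0.8432 Bond=118.8760
V0=3.3644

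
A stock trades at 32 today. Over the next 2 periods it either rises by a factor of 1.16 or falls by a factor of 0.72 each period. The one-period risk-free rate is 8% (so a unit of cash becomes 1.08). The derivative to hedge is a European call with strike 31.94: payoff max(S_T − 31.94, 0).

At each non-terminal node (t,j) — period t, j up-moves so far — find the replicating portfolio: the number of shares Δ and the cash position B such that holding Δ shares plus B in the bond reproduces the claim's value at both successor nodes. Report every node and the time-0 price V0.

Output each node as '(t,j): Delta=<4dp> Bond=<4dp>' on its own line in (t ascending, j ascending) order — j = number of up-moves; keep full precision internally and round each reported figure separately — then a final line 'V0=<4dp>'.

Risk-neutral probability p* = (R−d)/(u−d) = (1.08−0.72)/(1.16−0.72) = 0.8182.
Payoff layer (t=2): V(2,0)=0.0000, V(2,1)=0.0000, V(2,2)=11.1192
  t=1,j=0: stock 23.0400 → up 26.7264 (V=0.0000), down 16.5888 (V=0.0000). Price 0.0000; hedge Δ=0.0000, bond B=0.0000.
  t=1,j=1: stock 37.1200 → up 43.0592 (V=11.1192), down 26.7264 (V=0.0000). Price 8.4236; hedge Δ=0.6808, bond B=-16.8473.
  t=0,j=0: stock 32.0000 → up 37.1200 (V=8.4236), down 23.0400 (V=0.0000). Price 6.3815; hedge Δ=0.5983, bond B=-12.7631.
Check: Δ(0,0)·S0 + B(0,0) = 6.3815 = V0.

(0,0): Delta=0.5983 Bond=-12.7631
(1,0): Delta=0.0000 Bond=0.0000
(1,1): Delta=0.6808 Bond=-16.8473
V0=6.3815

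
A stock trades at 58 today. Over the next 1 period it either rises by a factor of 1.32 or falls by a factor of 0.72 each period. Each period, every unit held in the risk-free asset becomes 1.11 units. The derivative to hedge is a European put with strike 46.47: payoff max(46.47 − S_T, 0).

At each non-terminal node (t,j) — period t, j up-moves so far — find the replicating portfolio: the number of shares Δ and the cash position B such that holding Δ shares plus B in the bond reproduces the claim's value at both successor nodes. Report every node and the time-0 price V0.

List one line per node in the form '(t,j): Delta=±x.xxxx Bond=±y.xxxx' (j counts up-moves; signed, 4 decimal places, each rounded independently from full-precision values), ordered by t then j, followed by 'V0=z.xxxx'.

Risk-neutral probability p* = (R−d)/(u−d) = (1.11−0.72)/(1.32−0.72) = 0.6500.
Terminal values V(1,·): V(1,0)=4.7100, V(1,1)=0.0000
(0,0): S=58.0000. Δ = (V_up−V_dn)/(S_up−S_dn) = (0.0000−4.7100)/(76.5600−41.7600) = -0.1353. V = [p*·0.0000 + (1−p*)·4.7100]/1.11 = 1.4851. B = V − Δ·S = 9.3351.
Check: Δ(0,0)·S0 + B(0,0) = 1.4851 = V0.

(0,0): Delta=-0.1353 Bond=9.3351
V0=1.4851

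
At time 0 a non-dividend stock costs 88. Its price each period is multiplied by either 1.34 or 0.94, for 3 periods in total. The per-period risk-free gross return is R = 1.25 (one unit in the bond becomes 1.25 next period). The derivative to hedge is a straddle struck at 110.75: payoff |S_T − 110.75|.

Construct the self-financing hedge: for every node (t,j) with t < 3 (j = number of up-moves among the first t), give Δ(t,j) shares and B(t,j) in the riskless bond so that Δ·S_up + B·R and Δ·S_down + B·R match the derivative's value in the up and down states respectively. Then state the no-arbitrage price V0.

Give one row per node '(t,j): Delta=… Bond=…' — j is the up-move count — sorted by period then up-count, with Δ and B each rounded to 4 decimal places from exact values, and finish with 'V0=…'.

No-arbitrage ⇒ martingale measure with p* = (R−d)/(u−d) = 0.7750.
Terminal values V(3,·): V(3,0)=37.6586, V(3,1)=6.5559, V(3,2)=37.7820, V(3,3)=100.9872
  t=2,j=0: stock 77.7568 → up 104.1941 (V=6.5559), down 73.0914 (V=37.6586). Price 10.8432; hedge Δ=-1.0000, bond B=88.6000.
  t=2,j=1: stock 110.8448 → up 148.5320 (V=37.7820), down 104.1941 (V=6.5559). Price 24.6049; hedge Δ=0.7043, bond B=-53.4604.
  t=2,j=2: stock 158.0128 → up 211.7372 (V=100.9872), down 148.5320 (V=37.7820). Price 69.4128; hedge Δ=1.0000, bond B=-88.6000.
  t=1,j=0: stock 82.7200 → up 110.8448 (V=24.6049), down 77.7568 (V=10.8432). Price 17.2068; hedge Δ=0.4159, bond B=-17.1975.
  t=1,j=1: stock 117.9200 → up 158.0128 (V=69.4128), down 110.8448 (V=24.6049). Price 47.4648; hedge Δ=0.9500, bond B=-64.5549.
  t=0,j=0: stock 88.0000 → up 117.9200 (V=47.4648), down 82.7200 (V=17.2068). Price 32.5254; hedge Δ=0.8596, bond B=-43.1196.
The time-0 hedge costs 32.5254, which is the no-arbitrage price.

(0,0): Delta=0.8596 Bond=-43.1196
(1,0): Delta=0.4159 Bond=-17.1975
(1,1): Delta=0.9500 Bond=-64.5549
(2,0): Delta=-1.0000 Bond=88.6000
(2,1): Delta=0.7043 Bond=-53.4604
(2,2): Delta=1.0000 Bond=-88.6000
V0=32.5254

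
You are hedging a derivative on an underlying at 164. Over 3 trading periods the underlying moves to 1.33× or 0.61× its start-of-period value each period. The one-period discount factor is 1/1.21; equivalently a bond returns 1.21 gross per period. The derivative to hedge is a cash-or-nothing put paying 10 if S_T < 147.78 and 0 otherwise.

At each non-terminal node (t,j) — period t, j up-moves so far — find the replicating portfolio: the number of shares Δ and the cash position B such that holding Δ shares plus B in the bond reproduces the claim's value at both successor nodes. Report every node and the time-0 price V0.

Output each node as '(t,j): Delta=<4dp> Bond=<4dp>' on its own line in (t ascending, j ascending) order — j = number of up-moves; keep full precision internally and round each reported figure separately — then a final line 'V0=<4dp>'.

(0,0): Delta=-0.0161 Bond=3.0532
(1,0): Delta=-0.0956 Bond=11.6523
(1,1): Delta=-0.0088 Bond=2.1028
(2,0): Delta=0.0000 Bond=8.2645
(2,1): Delta=-0.1044 Bond=15.2663
(2,2): Delta=0.0000 Bond=0.0000
V0=0.4181

The replicating-portfolio and risk-neutral prices coincide; use p* = (1.21−0.61)/(1.33−0.61) = 0.8333 for the latter.
Payoff layer (t=3): V(3,0)=10.0000, V(3,1)=10.0000, V(3,2)=0.0000, V(3,3)=0.0000
  t=2,j=0: stock 61.0244 → up 81.1625 (V=10.0000), down 37.2249 (V=10.0000). Price 8.2645; hedge Δ=0.0000, bond B=8.2645.
  t=2,j=1: stock 133.0532 → up 176.9608 (V=0.0000), down 81.1625 (V=10.0000). Price 1.3774; hedge Δ=-0.1044, bond B=15.2663.
  t=2,j=2: stock 290.0996 → up 385.8325 (V=0.0000), down 176.9608 (V=0.0000). Price 0.0000; hedge Δ=0.0000, bond B=0.0000.
  t=1,j=0: stock 100.0400 → up 133.0532 (V=1.3774), down 61.0244 (V=8.2645). Price 2.0870; hedge Δ=-0.0956, bond B=11.6523.
  t=1,j=1: stock 218.1200 → up 290.0996 (V=0.0000), down 133.0532 (V=1.3774). Price 0.1897; hedge Δ=-0.0088, bond B=2.1028.
  t=0,j=0: stock 164.0000 → up 218.1200 (V=0.1897), down 100.0400 (V=2.0870). Price 0.4181; hedge Δ=-0.0161, bond B=3.0532.
Each (Δ,B) replicates both successor values, so the strategy is self-financing and V0 is arbitrage-free.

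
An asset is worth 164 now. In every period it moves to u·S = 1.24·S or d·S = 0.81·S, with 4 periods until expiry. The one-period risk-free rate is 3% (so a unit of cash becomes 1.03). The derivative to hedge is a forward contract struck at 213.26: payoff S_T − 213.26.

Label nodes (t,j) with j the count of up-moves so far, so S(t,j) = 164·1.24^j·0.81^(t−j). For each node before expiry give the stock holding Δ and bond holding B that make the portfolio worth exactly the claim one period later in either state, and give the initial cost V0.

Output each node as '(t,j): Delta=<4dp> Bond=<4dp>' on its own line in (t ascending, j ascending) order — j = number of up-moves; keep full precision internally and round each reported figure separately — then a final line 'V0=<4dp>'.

Risk-neutral probability p* = (R−d)/(u−d) = (1.03−0.81)/(1.24−0.81) = 0.5116.
Terminal payoffs: V(4,0)=-142.6634, V(4,1)=-105.1862, V(4,2)=-47.8136, V(4,3)=40.0159, V(4,4)=174.4711
Node (3,0) S=87.1563: V=(p*·-105.1862+(1−p*)·-142.6634)/1.03=-119.8922; Δ=(-105.1862−-142.6634)/(108.0738−70.5966)=1.0000; B=V−Δ·S=-207.0485
Node (3,1) S=133.4245: V=(p*·-47.8136+(1−p*)·-105.1862)/1.03=-73.6240; Δ=(-47.8136−-105.1862)/(165.4464−108.0738)=1.0000; B=V−Δ·S=-207.0485
Node (3,2) S=204.2548: V=(p*·40.0159+(1−p*)·-47.8136)/1.03=-2.7938; Δ=(40.0159−-47.8136)/(253.2759−165.4464)=1.0000; B=V−Δ·S=-207.0485
Node (3,3) S=312.6863: V=(p*·174.4711+(1−p*)·40.0159)/1.03=105.6378; Δ=(174.4711−40.0159)/(387.7311−253.2759)=1.0000; B=V−Δ·S=-207.0485
Node (2,0) S=107.6004: V=(p*·-73.6240+(1−p*)·-119.8922)/1.03=-93.4176; Δ=(-73.6240−-119.8922)/(133.4245−87.1563)=1.0000; B=V−Δ·S=-201.0180
Node (2,1) S=164.7216: V=(p*·-2.7938+(1−p*)·-73.6240)/1.03=-36.2964; Δ=(-2.7938−-73.6240)/(204.2548−133.4245)=1.0000; B=V−Δ·S=-201.0180
Node (2,2) S=252.1664: V=(p*·105.6378+(1−p*)·-2.7938)/1.03=51.1484; Δ=(105.6378−-2.7938)/(312.6863−204.2548)=1.0000; B=V−Δ·S=-201.0180
Node (1,0) S=132.8400: V=(p*·-36.2964+(1−p*)·-93.4176)/1.03=-62.3231; Δ=(-36.2964−-93.4176)/(164.7216−107.6004)=1.0000; B=V−Δ·S=-195.1631
Node (1,1) S=203.3600: V=(p*·51.1484+(1−p*)·-36.2964)/1.03=8.1969; Δ=(51.1484−-36.2964)/(252.1664−164.7216)=1.0000; B=V−Δ·S=-195.1631
Node (0,0) S=164.0000: V=(p*·8.1969+(1−p*)·-62.3231)/1.03=-25.4787; Δ=(8.1969−-62.3231)/(203.3600−132.8400)=1.0000; B=V−Δ·S=-189.4787
Each (Δ,B) replicates both successor values, so the strategy is self-financing and V0 is arbitrage-free.

(0,0): Delta=1.0000 Bond=-189.4787
(1,0): Delta=1.0000 Bond=-195.1631
(1,1): Delta=1.0000 Bond=-195.1631
(2,0): Delta=1.0000 Bond=-201.0180
(2,1): Delta=1.0000 Bond=-201.0180
(2,2): Delta=1.0000 Bond=-201.0180
(3,0): Delta=1.0000 Bond=-207.0485
(3,1): Delta=1.0000 Bond=-207.0485
(3,2): Delta=1.0000 Bond=-207.0485
(3,3): Delta=1.0000 Bond=-207.0485
V0=-25.4787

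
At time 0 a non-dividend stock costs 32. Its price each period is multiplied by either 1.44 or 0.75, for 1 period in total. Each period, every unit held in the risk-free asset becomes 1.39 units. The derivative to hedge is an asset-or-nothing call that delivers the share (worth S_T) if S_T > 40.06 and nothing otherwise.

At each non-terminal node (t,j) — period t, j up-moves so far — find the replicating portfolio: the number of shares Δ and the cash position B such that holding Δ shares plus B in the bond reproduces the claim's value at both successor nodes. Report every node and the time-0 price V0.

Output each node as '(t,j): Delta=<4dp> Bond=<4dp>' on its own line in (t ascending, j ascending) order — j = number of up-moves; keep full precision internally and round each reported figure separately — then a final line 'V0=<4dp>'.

No-arbitrage ⇒ martingale measure with p* = (R−d)/(u−d) = 0.9275.
Terminal values V(1,·): V(1,0)=0.0000, V(1,1)=46.0800
Node (0,0) S=32.0000: V=(p*·46.0800+(1−p*)·0.0000)/1.39=30.7488; Δ=(46.0800−0.0000)/(46.0800−24.0000)=2.0870; B=V−Δ·S=-36.0338
Self-financing check: at every node Δ·S+B equals the discounted successor values.

(0,0): Delta=2.0870 Bond=-36.0338
V0=30.7488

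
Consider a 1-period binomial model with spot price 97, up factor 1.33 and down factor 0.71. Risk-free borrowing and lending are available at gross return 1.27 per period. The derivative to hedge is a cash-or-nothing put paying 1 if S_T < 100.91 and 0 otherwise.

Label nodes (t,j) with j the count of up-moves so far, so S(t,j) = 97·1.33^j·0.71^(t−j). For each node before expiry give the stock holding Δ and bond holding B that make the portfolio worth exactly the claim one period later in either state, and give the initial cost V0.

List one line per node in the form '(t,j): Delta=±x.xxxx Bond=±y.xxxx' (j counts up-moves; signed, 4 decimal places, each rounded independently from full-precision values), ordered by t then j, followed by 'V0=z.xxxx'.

No-arbitrage ⇒ martingale measure with p* = (R−d)/(u−d) = 0.9032.
Terminal values V(1,·): V(1,0)=1.0000, V(1,1)=0.0000
(0,0): S=97.0000. Δ = (V_up−V_dn)/(S_up−S_dn) = (0.0000−1.0000)/(129.0100−68.8700) = -0.0166. V = [p*·0.0000 + (1−p*)·1.0000]/1.27 = 0.0762. B = V − Δ·S = 1.6891.
Each (Δ,B) replicates both successor values, so the strategy is self-financing and V0 is arbitrage-free.

(0,0): Delta=-0.0166 Bond=1.6891
V0=0.0762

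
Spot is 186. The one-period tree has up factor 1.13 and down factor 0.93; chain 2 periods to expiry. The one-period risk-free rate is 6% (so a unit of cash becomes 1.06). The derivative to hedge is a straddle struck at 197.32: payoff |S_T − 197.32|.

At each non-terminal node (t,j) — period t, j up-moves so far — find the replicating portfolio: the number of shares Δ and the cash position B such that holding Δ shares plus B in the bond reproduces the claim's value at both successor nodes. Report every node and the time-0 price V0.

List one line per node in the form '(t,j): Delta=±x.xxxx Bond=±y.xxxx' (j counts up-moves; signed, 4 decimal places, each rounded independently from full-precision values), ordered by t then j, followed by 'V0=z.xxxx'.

(0,0): Delta=0.3248 Bond=-40.5737
(1,0): Delta=-1.0000 Bond=186.1509
(1,1): Delta=0.9119 Bond=-166.4015
V0=19.8339

The replicating-portfolio and risk-neutral prices coincide; use p* = (1.06−0.93)/(1.13−0.93) = 0.6500 for the latter.
Terminal values V(2,·): V(2,0)=36.4486, V(2,1)=1.8526, V(2,2)=40.1834
Node (1,0) S=172.9800: V=(p*·1.8526+(1−p*)·36.4486)/1.06=13.1709; Δ=(1.8526−36.4486)/(195.4674−160.8714)=-1.0000; B=V−Δ·S=186.1509
Node (1,1) S=210.1800: V=(p*·40.1834+(1−p*)·1.8526)/1.06=25.2525; Δ=(40.1834−1.8526)/(237.5034−195.4674)=0.9119; B=V−Δ·S=-166.4015
Node (0,0) S=186.0000: V=(p*·25.2525+(1−p*)·13.1709)/1.06=19.8339; Δ=(25.2525−13.1709)/(210.1800−172.9800)=0.3248; B=V−Δ·S=-40.5737
Each (Δ,B) replicates both successor values, so the strategy is self-financing and V0 is arbitrage-free.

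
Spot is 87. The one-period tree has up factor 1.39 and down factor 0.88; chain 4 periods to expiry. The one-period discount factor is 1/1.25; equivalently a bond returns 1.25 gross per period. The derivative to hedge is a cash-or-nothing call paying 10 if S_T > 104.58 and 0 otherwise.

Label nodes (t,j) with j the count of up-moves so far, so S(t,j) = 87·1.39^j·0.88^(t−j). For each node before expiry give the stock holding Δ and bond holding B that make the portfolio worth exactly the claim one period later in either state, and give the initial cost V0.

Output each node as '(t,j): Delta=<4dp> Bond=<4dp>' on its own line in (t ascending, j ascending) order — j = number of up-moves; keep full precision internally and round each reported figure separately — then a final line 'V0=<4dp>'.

Since d<R<u, set p* = (R−d)/(u−d) = 0.7255; price each node as the discounted p*-expectation of its children.
At expiry t=4: V(4,0)=0.0000, V(4,1)=0.0000, V(4,2)=10.0000, V(4,3)=10.0000, V(4,4)=10.0000
Node (3,0) S=59.2881: V=(p*·0.0000+(1−p*)·0.0000)/1.25=0.0000; Δ=(0.0000−0.0000)/(82.4104−52.1735)=0.0000; B=V−Δ·S=0.0000
Node (3,1) S=93.6482: V=(p*·10.0000+(1−p*)·0.0000)/1.25=5.8039; Δ=(10.0000−0.0000)/(130.1710−82.4104)=0.2094; B=V−Δ·S=-13.8039
Node (3,2) S=147.9216: V=(p*·10.0000+(1−p*)·10.0000)/1.25=8.0000; Δ=(10.0000−10.0000)/(205.6110−130.1710)=0.0000; B=V−Δ·S=8.0000
Node (3,3) S=233.6489: V=(p*·10.0000+(1−p*)·10.0000)/1.25=8.0000; Δ=(10.0000−10.0000)/(324.7719−205.6110)=0.0000; B=V−Δ·S=8.0000
Node (2,0) S=67.3728: V=(p*·5.8039+(1−p*)·0.0000)/1.25=3.3686; Δ=(5.8039−0.0000)/(93.6482−59.2881)=0.1689; B=V−Δ·S=-8.0117
Node (2,1) S=106.4184: V=(p*·8.0000+(1−p*)·5.8039)/1.25=5.9177; Δ=(8.0000−5.8039)/(147.9216−93.6482)=0.0405; B=V−Δ·S=1.6117
Node (2,2) S=168.0927: V=(p*·8.0000+(1−p*)·8.0000)/1.25=6.4000; Δ=(8.0000−8.0000)/(233.6489−147.9216)=0.0000; B=V−Δ·S=6.4000
Node (1,0) S=76.5600: V=(p*·5.9177+(1−p*)·3.3686)/1.25=4.1744; Δ=(5.9177−3.3686)/(106.4184−67.3728)=0.0653; B=V−Δ·S=-0.8240
Node (1,1) S=120.9300: V=(p*·6.4000+(1−p*)·5.9177)/1.25=5.0141; Δ=(6.4000−5.9177)/(168.0927−106.4184)=0.0078; B=V−Δ·S=4.0684
Node (0,0) S=87.0000: V=(p*·5.0141+(1−p*)·4.1744)/1.25=3.8269; Δ=(5.0141−4.1744)/(120.9300−76.5600)=0.0189; B=V−Δ·S=2.1803
Self-financing check: at every node Δ·S+B equals the discounted successor values.

(0,0): Delta=0.0189 Bond=2.1803
(1,0): Delta=0.0653 Bond=-0.8240
(1,1): Delta=0.0078 Bond=4.0684
(2,0): Delta=0.1689 Bond=-8.0117
(2,1): Delta=0.0405 Bond=1.6117
(2,2): Delta=0.0000 Bond=6.4000
(3,0): Delta=0.0000 Bond=0.0000
(3,1): Delta=0.2094 Bond=-13.8039
(3,2): Delta=0.0000 Bond=8.0000
(3,3): Delta=0.0000 Bond=8.0000
V0=3.8269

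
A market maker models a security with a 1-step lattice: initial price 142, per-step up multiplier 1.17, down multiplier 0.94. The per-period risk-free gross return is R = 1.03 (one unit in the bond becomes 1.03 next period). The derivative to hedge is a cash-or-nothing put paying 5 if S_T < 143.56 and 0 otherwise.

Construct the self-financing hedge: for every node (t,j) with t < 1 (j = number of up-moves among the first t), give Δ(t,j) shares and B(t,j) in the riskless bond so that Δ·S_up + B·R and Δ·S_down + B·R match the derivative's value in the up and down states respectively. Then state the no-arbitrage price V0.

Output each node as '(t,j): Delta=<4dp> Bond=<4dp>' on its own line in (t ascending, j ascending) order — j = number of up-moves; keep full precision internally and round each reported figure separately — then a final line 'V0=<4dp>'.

(0,0): Delta=-0.1531 Bond=24.6940
V0=2.9548

Under the risk-neutral measure, an up-move has probability p* = (R−d)/(u−d) = 0.3913 and values discount at R = 1.03.
Terminal payoffs: V(1,0)=5.0000, V(1,1)=0.0000
  t=0,j=0: stock 142.0000 → up 166.1400 (V=0.0000), down 133.4800 (V=5.0000). Price 2.9548; hedge Δ=-0.1531, bond B=24.6940.
The time-0 hedge costs 2.9548, which is the no-arbitrage price.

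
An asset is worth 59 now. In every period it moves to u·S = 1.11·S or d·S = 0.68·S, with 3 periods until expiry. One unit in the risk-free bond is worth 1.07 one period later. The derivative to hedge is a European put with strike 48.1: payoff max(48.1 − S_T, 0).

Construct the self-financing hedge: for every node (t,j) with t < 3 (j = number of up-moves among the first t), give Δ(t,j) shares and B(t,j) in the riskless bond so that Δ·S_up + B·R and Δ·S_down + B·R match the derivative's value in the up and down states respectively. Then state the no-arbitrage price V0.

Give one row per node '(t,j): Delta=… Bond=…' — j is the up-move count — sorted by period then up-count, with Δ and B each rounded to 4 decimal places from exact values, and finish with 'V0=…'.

(0,0): Delta=-0.1070 Bond=6.6750
(1,0): Delta=-0.9346 Bond=40.3439
(1,1): Delta=-0.0550 Bond=3.7370
(2,0): Delta=-1.0000 Bond=44.9533
(2,1): Delta=-0.9304 Bond=42.9849
(2,2): Delta=0.0000 Bond=0.0000
V0=0.3619

Since d<R<u, set p* = (R−d)/(u−d) = 0.9070; price each node as the discounted p*-expectation of its children.
At expiry t=3: V(3,0)=29.5485, V(3,1)=17.8174, V(3,2)=0.0000, V(3,3)=0.0000
(2,0): S=27.2816. Δ = (V_up−V_dn)/(S_up−S_dn) = (17.8174−29.5485)/(30.2826−18.5515) = -1.0000. V = [p*·17.8174 + (1−p*)·29.5485]/1.07 = 17.6717. B = V − Δ·S = 44.9533.
(2,1): S=44.5332. Δ = (V_up−V_dn)/(S_up−S_dn) = (0.0000−17.8174)/(49.4319−30.2826) = -0.9304. V = [p*·0.0000 + (1−p*)·17.8174]/1.07 = 1.5490. B = V − Δ·S = 42.9849.
(2,2): S=72.6939. Δ = (V_up−V_dn)/(S_up−S_dn) = (0.0000−0.0000)/(80.6902−49.4319) = 0.0000. V = [p*·0.0000 + (1−p*)·0.0000]/1.07 = 0.0000. B = V − Δ·S = 0.0000.
(1,0): S=40.1200. Δ = (V_up−V_dn)/(S_up−S_dn) = (1.5490−17.6717)/(44.5332−27.2816) = -0.9346. V = [p*·1.5490 + (1−p*)·17.6717]/1.07 = 2.8493. B = V − Δ·S = 40.3439.
(1,1): S=65.4900. Δ = (V_up−V_dn)/(S_up−S_dn) = (0.0000−1.5490)/(72.6939−44.5332) = -0.0550. V = [p*·0.0000 + (1−p*)·1.5490]/1.07 = 0.1347. B = V − Δ·S = 3.7370.
(0,0): S=59.0000. Δ = (V_up−V_dn)/(S_up−S_dn) = (0.1347−2.8493)/(65.4900−40.1200) = -0.1070. V = [p*·0.1347 + (1−p*)·2.8493]/1.07 = 0.3619. B = V − Δ·S = 6.6750.
The time-0 hedge costs 0.3619, which is the no-arbitrage price.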